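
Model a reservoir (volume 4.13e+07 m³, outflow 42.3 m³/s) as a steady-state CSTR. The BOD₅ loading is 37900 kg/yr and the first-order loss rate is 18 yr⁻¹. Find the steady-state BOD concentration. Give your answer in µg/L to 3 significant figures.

Outflow Q = 42.3 m³/s × 3.156e+07 s/yr = 1.335e+09 m³/yr.
Steady-state CSTR mass balance: W = Q·C + k·V·C, so C = W/(Q + kV).
Q + kV = 1.335e+09 + 18·4.13e+07 = 2.078e+09 m³/yr.
C = 37900/2.078e+09 = 1.824e-05 kg/m³ = 0.01824 mg/L = 18.24 µg/L.

18.2 µg/L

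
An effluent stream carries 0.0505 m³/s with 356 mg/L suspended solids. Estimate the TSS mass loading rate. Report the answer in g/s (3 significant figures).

Mass flux = Q·C = 0.0505 m³/s × 356 g/m³ = 17.98 g/s.

18.0 g/s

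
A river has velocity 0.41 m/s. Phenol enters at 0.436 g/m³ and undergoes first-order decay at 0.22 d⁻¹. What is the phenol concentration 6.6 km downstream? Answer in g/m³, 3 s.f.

0.418 g/m³

Travel time t = 6.6 km / 0.41 m/s = 6600/0.41 = 1.61e+04 s = 0.1863 d.
First-order decay: C = 0.436·exp(−0.22·0.1863) = 0.436·0.9598 = 0.4185 g/m³.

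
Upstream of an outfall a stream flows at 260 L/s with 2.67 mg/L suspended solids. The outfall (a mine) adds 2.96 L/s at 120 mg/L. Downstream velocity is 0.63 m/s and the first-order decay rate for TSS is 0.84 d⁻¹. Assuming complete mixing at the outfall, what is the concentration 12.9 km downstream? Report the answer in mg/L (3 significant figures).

3.27 mg/L

2.96 L/s = 0.00296 m³/s.
260 L/s = 0.26 m³/s.
After complete mixing, C₀ = (0.00296·120 + 0.26·2.67) / 0.263 = 3.991 mg/L.
Travel time t = 1.29e+04 m / 0.63 m/s = 2.048e+04 s = 0.237 d.
C = 3.991·exp(−0.84·0.237) = 3.991·0.8195 = 3.27 mg/L.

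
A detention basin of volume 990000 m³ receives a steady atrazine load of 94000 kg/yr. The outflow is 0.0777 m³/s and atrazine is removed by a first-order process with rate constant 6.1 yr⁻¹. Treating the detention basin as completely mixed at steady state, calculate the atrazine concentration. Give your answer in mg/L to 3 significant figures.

11.1 mg/L

Outflow Q = 0.0777 m³/s × 3.156e+07 s/yr = 2.452e+06 m³/yr.
Steady-state CSTR mass balance: W = Q·C + k·V·C, so C = W/(Q + kV).
Q + kV = 2.452e+06 + 6.1·990000 = 8.491e+06 m³/yr.
C = 94000/8.491e+06 = 0.01107 kg/m³ = 11.07 mg/L.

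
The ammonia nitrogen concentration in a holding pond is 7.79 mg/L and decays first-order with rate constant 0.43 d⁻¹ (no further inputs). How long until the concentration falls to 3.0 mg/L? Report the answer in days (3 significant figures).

2.22 d

t = ln(C₀/C)/k = ln(7.79/3.0)/0.43 = 0.9542/0.43 = 2.219 d.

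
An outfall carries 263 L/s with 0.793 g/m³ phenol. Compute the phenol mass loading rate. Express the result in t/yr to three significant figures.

263 L/s = 0.263 m³/s.
Mass flux = Q·C = 0.263 m³/s × 0.793 g/m³ = 0.2086 g/s.
= 0.2086 g/s × 31.56 = 6.582 t/yr.

6.58 t/yr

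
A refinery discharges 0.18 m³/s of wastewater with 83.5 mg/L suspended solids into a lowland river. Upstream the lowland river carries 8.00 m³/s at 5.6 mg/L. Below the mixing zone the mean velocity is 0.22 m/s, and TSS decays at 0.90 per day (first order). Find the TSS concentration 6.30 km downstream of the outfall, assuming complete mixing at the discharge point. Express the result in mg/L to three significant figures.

5.43 mg/L

After complete mixing, C₀ = (0.18·83.5 + 8·5.6) / 8.18 = 7.314 mg/L.
Travel time t = 6300 m / 0.22 m/s = 2.864e+04 s = 0.3314 d.
C = 7.314·exp(−0.90·0.3314) = 7.314·0.7421 = 5.428 mg/L.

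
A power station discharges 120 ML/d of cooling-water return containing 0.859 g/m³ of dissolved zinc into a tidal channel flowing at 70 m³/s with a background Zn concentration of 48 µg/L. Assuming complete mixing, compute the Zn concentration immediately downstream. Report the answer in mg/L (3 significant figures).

0.0638 mg/L

120 ML/d = 1.389 m³/s.
48 µg/L = 0.048 mg/L.
By mass balance at complete mixing, C = (1.389·0.859 + 70·0.048) / (1.389 + 70) = 4.553/71.39 = 0.06378 mg/L.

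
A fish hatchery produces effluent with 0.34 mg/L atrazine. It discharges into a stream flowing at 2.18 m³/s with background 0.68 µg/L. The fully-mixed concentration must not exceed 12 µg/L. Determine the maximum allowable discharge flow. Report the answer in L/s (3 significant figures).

75.2 L/s

0.68 µg/L = 0.00068 mg/L.
12 µg/L = 0.012 mg/L.
Mass balance at complete mixing: C_std·(Q_w + Q_r) = Q_w·C_e + Q_r·C_b.
Rearranging, Q_w = Q_r·(C_std − C_b)/(C_e − C_std) = 2.18·(0.012 − 0.00068) / (0.34 − 0.012) = 0.07524 m³/s.
= 75.24 L/s.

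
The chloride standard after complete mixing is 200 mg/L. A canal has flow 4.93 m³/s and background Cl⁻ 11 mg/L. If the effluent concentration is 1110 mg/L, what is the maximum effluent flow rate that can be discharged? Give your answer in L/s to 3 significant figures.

1020 L/s

Mass balance at complete mixing: C_std·(Q_w + Q_r) = Q_w·C_e + Q_r·C_b.
Rearranging, Q_w = Q_r·(C_std − C_b)/(C_e − C_std) = 4.93·(200 − 11) / (1110 − 200) = 1.024 m³/s.
= 1024 L/s.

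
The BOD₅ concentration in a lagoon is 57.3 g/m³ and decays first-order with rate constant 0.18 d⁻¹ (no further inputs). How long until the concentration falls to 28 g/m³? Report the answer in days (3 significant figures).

3.98 d

t = ln(C₀/C)/k = ln(57.3/28)/0.18 = 0.7161/0.18 = 3.978 d.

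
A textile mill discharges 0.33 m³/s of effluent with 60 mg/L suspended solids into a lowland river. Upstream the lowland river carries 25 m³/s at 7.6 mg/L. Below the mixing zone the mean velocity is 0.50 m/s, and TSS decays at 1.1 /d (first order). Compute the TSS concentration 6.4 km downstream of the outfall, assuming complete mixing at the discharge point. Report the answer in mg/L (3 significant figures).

7.04 mg/L

After complete mixing, C₀ = (0.33·60 + 25·7.6) / 25.33 = 8.283 mg/L.
Travel time t = 6400 m / 0.50 m/s = 1.28e+04 s = 0.1481 d.
C = 8.283·exp(−1.1·0.1481) = 8.283·0.8496 = 7.037 mg/L.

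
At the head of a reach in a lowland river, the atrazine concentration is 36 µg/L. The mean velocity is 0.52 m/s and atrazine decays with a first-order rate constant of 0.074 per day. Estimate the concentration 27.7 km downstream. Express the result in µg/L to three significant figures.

34.4 µg/L

Travel time t = 27.7 km / 0.52 m/s = 2.77e+04/0.52 = 5.327e+04 s = 0.6165 d.
First-order decay: C = 36·exp(−0.074·0.6165) = 36·0.9554 = 34.39 µg/L.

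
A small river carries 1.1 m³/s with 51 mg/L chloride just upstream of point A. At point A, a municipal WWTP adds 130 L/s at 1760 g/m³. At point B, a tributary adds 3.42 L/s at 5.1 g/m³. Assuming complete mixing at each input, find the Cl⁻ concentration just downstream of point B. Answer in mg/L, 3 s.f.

130 L/s = 0.13 m³/s.
After input A: C = (1.1·51 + 0.13·1760) / 1.23 = 231.6 mg/L.
3.42 L/s = 0.00342 m³/s.
After input B: C = (1.23·231.6 + 0.00342·5.1) / 1.233 = 231 mg/L.

231 mg/L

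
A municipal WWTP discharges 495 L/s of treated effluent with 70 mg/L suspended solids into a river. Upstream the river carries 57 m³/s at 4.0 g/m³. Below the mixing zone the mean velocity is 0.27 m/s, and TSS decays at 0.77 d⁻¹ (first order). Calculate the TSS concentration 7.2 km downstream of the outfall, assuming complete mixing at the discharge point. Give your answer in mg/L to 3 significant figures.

3.60 mg/L

495 L/s = 0.495 m³/s.
After complete mixing, C₀ = (0.495·70 + 57·4) / 57.49 = 4.568 mg/L.
Travel time t = 7200 m / 0.27 m/s = 2.667e+04 s = 0.3086 d.
C = 4.568·exp(−0.77·0.3086) = 4.568·0.7885 = 3.602 mg/L.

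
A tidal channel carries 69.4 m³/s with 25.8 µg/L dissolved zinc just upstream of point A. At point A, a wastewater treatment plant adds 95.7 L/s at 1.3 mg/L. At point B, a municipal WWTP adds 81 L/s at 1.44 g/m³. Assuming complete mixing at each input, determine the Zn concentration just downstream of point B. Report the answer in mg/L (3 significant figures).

0.0292 mg/L

25.8 µg/L = 0.0258 mg/L.
95.7 L/s = 0.0957 m³/s.
After input A: C = (69.4·0.0258 + 0.0957·1.3) / 69.5 = 0.02755 mg/L.
81 L/s = 0.081 m³/s.
After input B: C = (69.5·0.02755 + 0.081·1.44) / 69.58 = 0.0292 mg/L.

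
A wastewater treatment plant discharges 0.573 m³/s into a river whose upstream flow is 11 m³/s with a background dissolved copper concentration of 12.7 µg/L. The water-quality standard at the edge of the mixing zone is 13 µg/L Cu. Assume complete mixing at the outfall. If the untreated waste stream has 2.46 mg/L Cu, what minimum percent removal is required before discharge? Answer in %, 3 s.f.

12.7 µg/L = 0.0127 mg/L.
13 µg/L = 0.013 mg/L.
Mass balance: 0.013·11.57 = 0.573·Cₑ + 11·0.0127.
Cₑ = (0.1504 − 0.1397) / 0.573 = 0.01876 mg/L.
Required removal = 1 − 0.01876/2.46 = 99.24 %.

99.2 %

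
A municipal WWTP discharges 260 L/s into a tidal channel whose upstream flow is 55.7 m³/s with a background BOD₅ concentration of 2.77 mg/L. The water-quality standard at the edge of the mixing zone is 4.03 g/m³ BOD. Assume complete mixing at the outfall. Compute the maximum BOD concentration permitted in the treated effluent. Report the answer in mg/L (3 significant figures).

274 mg/L

260 L/s = 0.26 m³/s.
Mass balance: 4.03·55.96 = 0.26·Cₑ + 55.7·2.77.
Cₑ = (225.5 − 154.3) / 0.26 = 274 mg/L.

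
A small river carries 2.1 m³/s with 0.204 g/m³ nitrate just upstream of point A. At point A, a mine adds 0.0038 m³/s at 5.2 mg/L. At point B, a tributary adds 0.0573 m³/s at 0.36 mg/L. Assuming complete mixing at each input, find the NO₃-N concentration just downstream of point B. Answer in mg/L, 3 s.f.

After input A: C = (2.1·0.204 + 0.0038·5.2) / 2.104 = 0.213 mg/L.
After input B: C = (2.104·0.213 + 0.0573·0.36) / 2.161 = 0.2169 mg/L.

0.217 mg/L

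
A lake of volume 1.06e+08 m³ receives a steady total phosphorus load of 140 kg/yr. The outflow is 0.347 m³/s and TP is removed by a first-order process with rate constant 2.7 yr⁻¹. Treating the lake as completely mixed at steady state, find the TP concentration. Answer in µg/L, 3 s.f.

0.471 µg/L

Outflow Q = 0.347 m³/s × 3.156e+07 s/yr = 1.095e+07 m³/yr.
Steady-state CSTR mass balance: W = Q·C + k·V·C, so C = W/(Q + kV).
Q + kV = 1.095e+07 + 2.7·1.06e+08 = 2.972e+08 m³/yr.
C = 140/2.972e+08 = 4.711e-07 kg/m³ = 0.0004711 mg/L = 0.4711 µg/L.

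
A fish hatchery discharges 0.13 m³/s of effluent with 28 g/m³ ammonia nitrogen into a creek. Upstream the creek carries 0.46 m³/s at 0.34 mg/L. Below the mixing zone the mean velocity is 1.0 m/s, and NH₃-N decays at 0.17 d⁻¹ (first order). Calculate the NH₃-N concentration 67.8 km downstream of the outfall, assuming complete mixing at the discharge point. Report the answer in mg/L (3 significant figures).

After complete mixing, C₀ = (0.13·28 + 0.46·0.34) / 0.59 = 6.435 mg/L.
Travel time t = 6.78e+04 m / 1.0 m/s = 6.78e+04 s = 0.7847 d.
C = 6.435·exp(−0.17·0.7847) = 6.435·0.8751 = 5.631 mg/L.

5.63 mg/L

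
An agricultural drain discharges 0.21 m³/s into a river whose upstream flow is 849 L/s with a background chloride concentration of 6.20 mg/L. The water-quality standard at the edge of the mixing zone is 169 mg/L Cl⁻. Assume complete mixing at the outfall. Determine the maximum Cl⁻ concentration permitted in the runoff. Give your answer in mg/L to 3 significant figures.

827 mg/L

849 L/s = 0.849 m³/s.
Mass balance: 169·1.059 = 0.21·Cₑ + 0.849·6.2.
Cₑ = (179 − 5.264) / 0.21 = 827.2 mg/L.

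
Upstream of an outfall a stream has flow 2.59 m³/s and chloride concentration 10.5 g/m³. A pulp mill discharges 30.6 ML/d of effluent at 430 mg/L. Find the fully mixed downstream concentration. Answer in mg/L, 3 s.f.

61.0 mg/L

30.6 ML/d = 0.3542 m³/s.
By mass balance at complete mixing, C = (0.3542·430 + 2.59·10.5) / (0.3542 + 2.59) = 179.5/2.944 = 60.96 mg/L.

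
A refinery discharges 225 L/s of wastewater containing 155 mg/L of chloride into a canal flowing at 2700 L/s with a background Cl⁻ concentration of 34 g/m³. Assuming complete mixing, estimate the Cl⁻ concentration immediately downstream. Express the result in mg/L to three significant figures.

43.3 mg/L

225 L/s = 0.225 m³/s.
2700 L/s = 2.7 m³/s.
Conservation of mass across the mixing zone: C = (0.225·155 + 2.7·34) / (0.225 + 2.7) = 126.7/2.925 = 43.31 mg/L.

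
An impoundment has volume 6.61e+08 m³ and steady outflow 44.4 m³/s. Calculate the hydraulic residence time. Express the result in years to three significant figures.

0.472 yr

Q = 44.4 m³/s × 3.156e+07 s/yr = 1.401e+09 m³/yr.
Hydraulic residence time τ = V/Q = 6.61e+08/1.401e+09 = 0.4718 yr.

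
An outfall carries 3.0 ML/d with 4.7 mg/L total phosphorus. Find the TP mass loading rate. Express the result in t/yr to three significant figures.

3.0 ML/d = 0.03472 m³/s.
Mass flux = Q·C = 0.03472 m³/s × 4.7 g/m³ = 0.1632 g/s.
= 0.1632 g/s × 31.56 = 5.15 t/yr.

5.15 t/yr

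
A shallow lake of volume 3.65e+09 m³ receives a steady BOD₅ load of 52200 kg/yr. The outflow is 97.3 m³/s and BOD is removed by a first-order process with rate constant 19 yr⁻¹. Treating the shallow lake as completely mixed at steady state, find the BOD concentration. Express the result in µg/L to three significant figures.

Outflow Q = 97.3 m³/s × 3.156e+07 s/yr = 3.071e+09 m³/yr.
Steady-state CSTR mass balance: W = Q·C + k·V·C, so C = W/(Q + kV).
Q + kV = 3.071e+09 + 19·3.65e+09 = 7.242e+10 m³/yr.
C = 52200/7.242e+10 = 7.208e-07 kg/m³ = 0.0007208 mg/L = 0.7208 µg/L.

0.721 µg/L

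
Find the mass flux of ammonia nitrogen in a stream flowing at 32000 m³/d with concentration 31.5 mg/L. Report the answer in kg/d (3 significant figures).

32000 m³/d = 0.3704 m³/s.
Mass flux = Q·C = 0.3704 m³/s × 31.5 g/m³ = 11.67 g/s.
= 11.67 g/s × 86.4 = 1008 kg/d.

1010 kg/d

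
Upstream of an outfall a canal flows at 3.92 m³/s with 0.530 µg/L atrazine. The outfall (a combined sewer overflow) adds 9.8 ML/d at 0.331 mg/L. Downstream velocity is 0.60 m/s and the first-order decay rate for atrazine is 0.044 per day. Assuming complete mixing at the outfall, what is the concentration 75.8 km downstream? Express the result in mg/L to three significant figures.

0.00921 mg/L

9.8 ML/d = 0.1134 m³/s.
0.530 µg/L = 0.00053 mg/L.
After complete mixing, C₀ = (0.1134·0.331 + 3.92·0.00053) / 4.033 = 0.009823 mg/L.
Travel time t = 7.58e+04 m / 0.60 m/s = 1.263e+05 s = 1.462 d.
C = 0.009823·exp(−0.044·1.462) = 0.009823·0.9377 = 0.009211 mg/L.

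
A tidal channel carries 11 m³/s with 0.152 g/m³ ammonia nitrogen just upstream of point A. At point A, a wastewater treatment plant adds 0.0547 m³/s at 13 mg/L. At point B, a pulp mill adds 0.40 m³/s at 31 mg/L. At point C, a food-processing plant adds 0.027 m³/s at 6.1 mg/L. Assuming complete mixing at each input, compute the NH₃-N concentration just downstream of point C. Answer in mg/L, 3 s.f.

After input A: C = (11·0.152 + 0.0547·13) / 11.05 = 0.2156 mg/L.
After input B: C = (11.05·0.2156 + 0.4·31) / 11.45 = 1.291 mg/L.
After input C: C = (11.45·1.291 + 0.027·6.1) / 11.48 = 1.302 mg/L.

1.30 mg/L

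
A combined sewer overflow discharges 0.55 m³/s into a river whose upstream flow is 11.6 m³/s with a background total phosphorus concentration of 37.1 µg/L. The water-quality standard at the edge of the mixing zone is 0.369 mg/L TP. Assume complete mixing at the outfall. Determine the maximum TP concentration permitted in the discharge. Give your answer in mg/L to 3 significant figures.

37.1 µg/L = 0.0371 mg/L.
Mass balance: 0.369·12.15 = 0.55·Cₑ + 11.6·0.0371.
Cₑ = (4.483 − 0.4304) / 0.55 = 7.369 mg/L.

7.37 mg/L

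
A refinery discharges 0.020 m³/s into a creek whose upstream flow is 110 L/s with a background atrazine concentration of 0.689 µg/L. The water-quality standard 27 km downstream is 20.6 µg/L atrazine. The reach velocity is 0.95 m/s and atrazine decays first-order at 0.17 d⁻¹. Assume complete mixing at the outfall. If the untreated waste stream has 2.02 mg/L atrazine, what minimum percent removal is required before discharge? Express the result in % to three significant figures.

110 L/s = 0.11 m³/s.
0.689 µg/L = 0.000689 mg/L.
20.6 µg/L = 0.0206 mg/L.
Travel time to the compliance point: t = 2.7e+04/0.95 = 2.842e+04 s = 0.3289 d; decay factor exp(−0.17·0.3289) = 0.9456.
So the concentration just after mixing may be at most 0.0206/0.9456 = 0.02178 mg/L.
Mass balance: 0.02178·0.13 = 0.02·Cₑ + 0.11·0.000689.
Cₑ = (0.002832 − 7.579e-05) / 0.02 = 0.1378 mg/L.
Required removal = 1 − 0.1378/2.02 = 93.18 %.

93.2 %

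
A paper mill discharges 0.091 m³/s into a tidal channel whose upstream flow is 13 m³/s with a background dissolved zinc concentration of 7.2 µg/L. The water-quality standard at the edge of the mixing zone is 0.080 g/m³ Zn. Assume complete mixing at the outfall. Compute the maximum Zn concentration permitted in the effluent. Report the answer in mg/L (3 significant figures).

10.5 mg/L

7.2 µg/L = 0.0072 mg/L.
Mass balance: 0.08·13.09 = 0.091·Cₑ + 13·0.0072.
Cₑ = (1.047 − 0.0936) / 0.091 = 10.48 mg/L.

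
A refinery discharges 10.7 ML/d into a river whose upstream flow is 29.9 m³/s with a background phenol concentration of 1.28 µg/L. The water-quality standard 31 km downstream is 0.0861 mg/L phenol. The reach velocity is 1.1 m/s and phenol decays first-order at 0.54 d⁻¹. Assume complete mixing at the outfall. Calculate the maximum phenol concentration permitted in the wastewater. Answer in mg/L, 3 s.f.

24.6 mg/L

10.7 ML/d = 0.1238 m³/s.
1.28 µg/L = 0.00128 mg/L.
Travel time to the compliance point: t = 3.1e+04/1.1 = 2.818e+04 s = 0.3262 d; decay factor exp(−0.54·0.3262) = 0.8385.
So the concentration just after mixing may be at most 0.0861/0.8385 = 0.1027 mg/L.
Mass balance: 0.1027·30.02 = 0.1238·Cₑ + 29.9·0.00128.
Cₑ = (3.083 − 0.03827) / 0.1238 = 24.58 mg/L.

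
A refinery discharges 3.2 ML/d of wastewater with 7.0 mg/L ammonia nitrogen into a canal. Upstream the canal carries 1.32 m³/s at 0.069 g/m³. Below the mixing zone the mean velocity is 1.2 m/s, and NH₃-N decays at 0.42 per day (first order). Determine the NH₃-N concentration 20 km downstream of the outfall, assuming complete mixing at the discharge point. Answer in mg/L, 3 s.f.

3.2 ML/d = 0.03704 m³/s.
After complete mixing, C₀ = (0.03704·7 + 1.32·0.069) / 1.357 = 0.2582 mg/L.
Travel time t = 2e+04 m / 1.2 m/s = 1.667e+04 s = 0.1929 d.
C = 0.2582·exp(−0.42·0.1929) = 0.2582·0.9222 = 0.2381 mg/L.

0.238 mg/L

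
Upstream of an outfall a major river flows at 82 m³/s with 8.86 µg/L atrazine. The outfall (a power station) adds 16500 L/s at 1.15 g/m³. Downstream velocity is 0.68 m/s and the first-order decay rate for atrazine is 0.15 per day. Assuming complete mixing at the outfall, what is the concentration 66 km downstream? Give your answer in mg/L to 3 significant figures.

0.169 mg/L

16500 L/s = 16.5 m³/s.
8.86 µg/L = 0.00886 mg/L.
After complete mixing, C₀ = (16.5·1.15 + 82·0.00886) / 98.5 = 0.2 mg/L.
Travel time t = 6.6e+04 m / 0.68 m/s = 9.706e+04 s = 1.123 d.
C = 0.2·exp(−0.15·1.123) = 0.2·0.8449 = 0.169 mg/L.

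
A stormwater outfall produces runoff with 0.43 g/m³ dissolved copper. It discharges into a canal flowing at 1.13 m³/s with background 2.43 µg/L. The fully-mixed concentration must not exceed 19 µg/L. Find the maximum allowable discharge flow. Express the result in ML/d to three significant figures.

3.94 ML/d

2.43 µg/L = 0.00243 mg/L.
19 µg/L = 0.019 mg/L.
Mass balance at complete mixing: C_std·(Q_w + Q_r) = Q_w·C_e + Q_r·C_b.
Rearranging, Q_w = Q_r·(C_std − C_b)/(C_e − C_std) = 1.13·(0.019 − 0.00243) / (0.43 − 0.019) = 0.04556 m³/s.
= 3.936 ML/d.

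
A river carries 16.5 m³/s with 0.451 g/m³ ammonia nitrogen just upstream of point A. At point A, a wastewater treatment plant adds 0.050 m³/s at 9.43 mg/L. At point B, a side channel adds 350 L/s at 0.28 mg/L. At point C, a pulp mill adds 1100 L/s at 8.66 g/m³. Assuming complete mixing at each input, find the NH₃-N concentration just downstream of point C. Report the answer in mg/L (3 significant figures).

0.974 mg/L

After input A: C = (16.5·0.451 + 0.05·9.43) / 16.55 = 0.4781 mg/L.
350 L/s = 0.35 m³/s.
After input B: C = (16.55·0.4781 + 0.35·0.28) / 16.9 = 0.474 mg/L.
1100 L/s = 1.1 m³/s.
After input C: C = (16.9·0.474 + 1.1·8.66) / 18 = 0.9743 mg/L.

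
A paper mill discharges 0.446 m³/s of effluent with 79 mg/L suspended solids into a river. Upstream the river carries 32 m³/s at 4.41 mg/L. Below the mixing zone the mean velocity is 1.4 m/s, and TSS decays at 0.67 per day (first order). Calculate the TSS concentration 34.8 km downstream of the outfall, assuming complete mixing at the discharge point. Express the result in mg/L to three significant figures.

After complete mixing, C₀ = (0.446·79 + 32·4.41) / 32.45 = 5.435 mg/L.
Travel time t = 3.48e+04 m / 1.4 m/s = 2.486e+04 s = 0.2877 d.
C = 5.435·exp(−0.67·0.2877) = 5.435·0.8247 = 4.482 mg/L.

4.48 mg/L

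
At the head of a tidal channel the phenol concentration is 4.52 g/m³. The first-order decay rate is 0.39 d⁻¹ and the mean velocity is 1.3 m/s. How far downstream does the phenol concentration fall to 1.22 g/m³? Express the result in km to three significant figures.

377 km

From C = C₀·e^(−kt), t = ln(C₀/C)/k = ln(4.52/1.22)/0.39 = 1.31/0.39 = 3.358 d.
Distance = v·t = 1.3 m/s × 2.901e+05 s = 3.772e+05 m = 377.2 km.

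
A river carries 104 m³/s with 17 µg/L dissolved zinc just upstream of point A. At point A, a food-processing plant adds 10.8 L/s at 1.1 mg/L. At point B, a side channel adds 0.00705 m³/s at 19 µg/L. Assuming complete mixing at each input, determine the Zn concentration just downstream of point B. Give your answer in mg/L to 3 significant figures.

0.0171 mg/L

17 µg/L = 0.017 mg/L.
10.8 L/s = 0.0108 m³/s.
After input A: C = (104·0.017 + 0.0108·1.1) / 104 = 0.01711 mg/L.
19 µg/L = 0.019 mg/L.
After input B: C = (104·0.01711 + 0.00705·0.019) / 104 = 0.01711 mg/L.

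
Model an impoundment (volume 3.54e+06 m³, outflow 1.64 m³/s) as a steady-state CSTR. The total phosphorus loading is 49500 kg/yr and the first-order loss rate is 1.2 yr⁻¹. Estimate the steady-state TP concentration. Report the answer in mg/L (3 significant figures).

0.884 mg/L

Outflow Q = 1.64 m³/s × 3.156e+07 s/yr = 5.175e+07 m³/yr.
Steady-state CSTR mass balance: W = Q·C + k·V·C, so C = W/(Q + kV).
Q + kV = 5.175e+07 + 1.2·3.54e+06 = 5.6e+07 m³/yr.
C = 49500/5.6e+07 = 0.0008839 kg/m³ = 0.8839 mg/L.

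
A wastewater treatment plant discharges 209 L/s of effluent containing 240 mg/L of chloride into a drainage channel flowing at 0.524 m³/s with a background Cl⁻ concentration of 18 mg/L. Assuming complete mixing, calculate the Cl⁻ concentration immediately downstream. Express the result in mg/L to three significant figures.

209 L/s = 0.209 m³/s.
Flow-weighted mixing gives C = (0.209·240 + 0.524·18) / (0.209 + 0.524) = 59.59/0.733 = 81.3 mg/L.

81.3 mg/L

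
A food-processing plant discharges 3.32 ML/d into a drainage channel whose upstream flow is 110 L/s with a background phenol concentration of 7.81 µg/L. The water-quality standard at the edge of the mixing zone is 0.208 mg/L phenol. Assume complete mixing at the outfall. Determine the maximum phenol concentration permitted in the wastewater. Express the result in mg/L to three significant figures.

0.781 mg/L

3.32 ML/d = 0.03843 m³/s.
110 L/s = 0.11 m³/s.
7.81 µg/L = 0.00781 mg/L.
Mass balance: 0.208·0.1484 = 0.03843·Cₑ + 0.11·0.00781.
Cₑ = (0.03087 − 0.0008591) / 0.03843 = 0.7811 mg/L.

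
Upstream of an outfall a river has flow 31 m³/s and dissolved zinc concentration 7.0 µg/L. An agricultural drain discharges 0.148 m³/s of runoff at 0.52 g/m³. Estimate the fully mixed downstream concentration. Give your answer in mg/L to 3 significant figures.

0.00944 mg/L

7.0 µg/L = 0.007 mg/L.
Flow-weighted mixing gives C = (0.148·0.52 + 31·0.007) / (0.148 + 31) = 0.294/31.15 = 0.009438 mg/L.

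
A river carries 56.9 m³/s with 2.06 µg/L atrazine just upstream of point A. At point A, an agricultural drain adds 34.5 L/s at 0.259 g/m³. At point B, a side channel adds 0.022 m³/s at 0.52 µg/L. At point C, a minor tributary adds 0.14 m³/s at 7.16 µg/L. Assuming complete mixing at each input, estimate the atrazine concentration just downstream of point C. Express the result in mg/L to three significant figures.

0.00223 mg/L

2.06 µg/L = 0.00206 mg/L.
34.5 L/s = 0.0345 m³/s.
After input A: C = (56.9·0.00206 + 0.0345·0.259) / 56.93 = 0.002216 mg/L.
0.52 µg/L = 0.00052 mg/L.
After input B: C = (56.93·0.002216 + 0.022·0.00052) / 56.96 = 0.002215 mg/L.
7.16 µg/L = 0.00716 mg/L.
After input C: C = (56.96·0.002215 + 0.14·0.00716) / 57.1 = 0.002227 mg/L.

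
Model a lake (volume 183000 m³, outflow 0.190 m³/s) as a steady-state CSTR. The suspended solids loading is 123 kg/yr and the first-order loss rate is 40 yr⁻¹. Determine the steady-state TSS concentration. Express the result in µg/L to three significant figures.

Outflow Q = 0.190 m³/s × 3.156e+07 s/yr = 5.996e+06 m³/yr.
Steady-state CSTR mass balance: W = Q·C + k·V·C, so C = W/(Q + kV).
Q + kV = 5.996e+06 + 40·183000 = 1.332e+07 m³/yr.
C = 123/1.332e+07 = 9.237e-06 kg/m³ = 0.009237 mg/L = 9.237 µg/L.

9.24 µg/L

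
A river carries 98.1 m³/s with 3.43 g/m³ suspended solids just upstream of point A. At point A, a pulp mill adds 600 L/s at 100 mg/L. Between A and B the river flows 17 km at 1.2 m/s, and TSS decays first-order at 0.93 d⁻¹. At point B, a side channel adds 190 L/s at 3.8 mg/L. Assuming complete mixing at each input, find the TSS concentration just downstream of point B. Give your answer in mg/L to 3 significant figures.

3.45 mg/L

600 L/s = 0.6 m³/s.
After input A: C = (98.1·3.43 + 0.6·100) / 98.7 = 4.017 mg/L.
Over the 17 km reach to input B (t = 1.417e+04 s = 0.164 d), decay gives C = 4.017·exp(−0.93·0.164) = 3.449 mg/L.
190 L/s = 0.19 m³/s.
After input B: C = (98.7·3.449 + 0.19·3.8) / 98.89 = 3.45 mg/L.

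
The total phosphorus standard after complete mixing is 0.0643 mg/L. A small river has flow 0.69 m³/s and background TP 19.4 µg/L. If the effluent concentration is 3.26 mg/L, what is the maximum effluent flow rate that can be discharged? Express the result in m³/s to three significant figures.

0.00969 m³/s

19.4 µg/L = 0.0194 mg/L.
Mass balance at complete mixing: C_std·(Q_w + Q_r) = Q_w·C_e + Q_r·C_b.
Rearranging, Q_w = Q_r·(C_std − C_b)/(C_e − C_std) = 0.69·(0.0643 − 0.0194) / (3.26 − 0.0643) = 0.009695 m³/s.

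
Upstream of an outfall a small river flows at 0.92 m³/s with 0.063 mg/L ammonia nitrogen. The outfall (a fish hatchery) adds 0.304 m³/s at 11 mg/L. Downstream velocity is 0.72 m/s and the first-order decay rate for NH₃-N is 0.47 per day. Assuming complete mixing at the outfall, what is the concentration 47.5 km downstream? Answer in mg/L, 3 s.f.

After complete mixing, C₀ = (0.304·11 + 0.92·0.063) / 1.224 = 2.779 mg/L.
Travel time t = 4.75e+04 m / 0.72 m/s = 6.597e+04 s = 0.7636 d.
C = 2.779·exp(−0.47·0.7636) = 2.779·0.6985 = 1.941 mg/L.

1.94 mg/L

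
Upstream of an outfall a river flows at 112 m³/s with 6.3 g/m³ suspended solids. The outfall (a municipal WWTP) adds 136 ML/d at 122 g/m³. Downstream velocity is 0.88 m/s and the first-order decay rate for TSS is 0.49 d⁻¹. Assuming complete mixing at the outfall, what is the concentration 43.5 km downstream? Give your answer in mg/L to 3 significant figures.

136 ML/d = 1.574 m³/s.
After complete mixing, C₀ = (1.574·122 + 112·6.3) / 113.6 = 7.904 mg/L.
Travel time t = 4.35e+04 m / 0.88 m/s = 4.943e+04 s = 0.5721 d.
C = 7.904·exp(−0.49·0.5721) = 7.904·0.7555 = 5.971 mg/L.

5.97 mg/L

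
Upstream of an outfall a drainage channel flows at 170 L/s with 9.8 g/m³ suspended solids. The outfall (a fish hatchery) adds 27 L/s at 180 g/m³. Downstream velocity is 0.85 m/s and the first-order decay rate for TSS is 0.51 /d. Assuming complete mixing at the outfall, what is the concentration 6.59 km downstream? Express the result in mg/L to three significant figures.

31.6 mg/L

27 L/s = 0.027 m³/s.
170 L/s = 0.17 m³/s.
After complete mixing, C₀ = (0.027·180 + 0.17·9.8) / 0.197 = 33.13 mg/L.
Travel time t = 6590 m / 0.85 m/s = 7753 s = 0.08973 d.
C = 33.13·exp(−0.51·0.08973) = 33.13·0.9553 = 31.65 mg/L.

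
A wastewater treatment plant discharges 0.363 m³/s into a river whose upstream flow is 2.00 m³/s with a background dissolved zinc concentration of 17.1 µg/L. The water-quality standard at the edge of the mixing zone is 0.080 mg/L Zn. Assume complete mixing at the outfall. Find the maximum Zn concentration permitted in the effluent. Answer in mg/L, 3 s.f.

0.427 mg/L

17.1 µg/L = 0.0171 mg/L.
Mass balance: 0.08·2.363 = 0.363·Cₑ + 2·0.0171.
Cₑ = (0.189 − 0.0342) / 0.363 = 0.4266 mg/L.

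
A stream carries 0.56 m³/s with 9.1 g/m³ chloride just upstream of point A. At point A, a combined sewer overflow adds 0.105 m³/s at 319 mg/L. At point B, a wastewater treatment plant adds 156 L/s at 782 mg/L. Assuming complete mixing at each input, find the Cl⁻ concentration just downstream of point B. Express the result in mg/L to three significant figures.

196 mg/L

After input A: C = (0.56·9.1 + 0.105·319) / 0.665 = 58.03 mg/L.
156 L/s = 0.156 m³/s.
After input B: C = (0.665·58.03 + 0.156·782) / 0.821 = 195.6 mg/L.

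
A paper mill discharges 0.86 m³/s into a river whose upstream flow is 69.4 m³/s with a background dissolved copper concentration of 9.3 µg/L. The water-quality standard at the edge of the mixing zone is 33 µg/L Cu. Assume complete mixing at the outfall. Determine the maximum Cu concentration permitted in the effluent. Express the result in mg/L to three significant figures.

1.95 mg/L

9.3 µg/L = 0.0093 mg/L.
33 µg/L = 0.033 mg/L.
Mass balance: 0.033·70.26 = 0.86·Cₑ + 69.4·0.0093.
Cₑ = (2.319 − 0.6454) / 0.86 = 1.946 mg/L.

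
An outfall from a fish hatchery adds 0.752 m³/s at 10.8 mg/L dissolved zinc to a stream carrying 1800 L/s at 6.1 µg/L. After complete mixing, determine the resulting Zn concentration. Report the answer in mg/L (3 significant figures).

1800 L/s = 1.8 m³/s.
6.1 µg/L = 0.0061 mg/L.
Flow-weighted mixing gives C = (0.752·10.8 + 1.8·0.0061) / (0.752 + 1.8) = 8.133/2.552 = 3.187 mg/L.

3.19 mg/L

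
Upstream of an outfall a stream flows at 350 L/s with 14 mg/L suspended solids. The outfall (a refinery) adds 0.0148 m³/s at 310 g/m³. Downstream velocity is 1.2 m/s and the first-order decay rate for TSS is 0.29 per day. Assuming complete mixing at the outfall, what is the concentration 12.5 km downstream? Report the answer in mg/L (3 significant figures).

25.1 mg/L

350 L/s = 0.35 m³/s.
After complete mixing, C₀ = (0.0148·310 + 0.35·14) / 0.3648 = 26.01 mg/L.
Travel time t = 1.25e+04 m / 1.2 m/s = 1.042e+04 s = 0.1206 d.
C = 26.01·exp(−0.29·0.1206) = 26.01·0.9656 = 25.12 mg/L.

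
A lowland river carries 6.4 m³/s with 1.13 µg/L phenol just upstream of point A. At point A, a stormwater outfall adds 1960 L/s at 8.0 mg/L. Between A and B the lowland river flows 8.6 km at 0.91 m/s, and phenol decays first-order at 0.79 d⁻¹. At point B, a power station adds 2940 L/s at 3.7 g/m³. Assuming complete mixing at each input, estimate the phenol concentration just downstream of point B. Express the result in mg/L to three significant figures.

2.24 mg/L

1.13 µg/L = 0.00113 mg/L.
1960 L/s = 1.96 m³/s.
After input A: C = (6.4·0.00113 + 1.96·8) / 8.36 = 1.876 mg/L.
Over the 8.6 km reach to input B (t = 9451 s = 0.1094 d), decay gives C = 1.876·exp(−0.79·0.1094) = 1.721 mg/L.
2940 L/s = 2.94 m³/s.
After input B: C = (8.36·1.721 + 2.94·3.7) / 11.3 = 2.236 mg/L.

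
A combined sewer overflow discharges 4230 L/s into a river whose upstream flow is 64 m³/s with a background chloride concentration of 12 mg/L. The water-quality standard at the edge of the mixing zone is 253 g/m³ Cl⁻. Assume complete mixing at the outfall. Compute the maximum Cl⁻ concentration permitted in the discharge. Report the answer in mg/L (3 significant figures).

4230 L/s = 4.23 m³/s.
Mass balance: 253·68.23 = 4.23·Cₑ + 64·12.
Cₑ = (1.726e+04 − 768) / 4.23 = 3899 mg/L.

3900 mg/L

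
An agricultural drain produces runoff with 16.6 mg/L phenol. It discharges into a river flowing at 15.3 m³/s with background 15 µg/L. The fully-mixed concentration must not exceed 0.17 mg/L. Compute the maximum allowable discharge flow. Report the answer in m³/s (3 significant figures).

15 µg/L = 0.015 mg/L.
Mass balance at complete mixing: C_std·(Q_w + Q_r) = Q_w·C_e + Q_r·C_b.
Rearranging, Q_w = Q_r·(C_std − C_b)/(C_e − C_std) = 15.3·(0.17 − 0.015) / (16.6 − 0.17) = 0.1443 m³/s.

0.144 m³/s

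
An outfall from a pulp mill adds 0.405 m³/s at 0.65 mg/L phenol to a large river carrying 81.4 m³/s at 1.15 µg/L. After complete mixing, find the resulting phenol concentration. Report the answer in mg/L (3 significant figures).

0.00436 mg/L

1.15 µg/L = 0.00115 mg/L.
Flow-weighted mixing gives C = (0.405·0.65 + 81.4·0.00115) / (0.405 + 81.4) = 0.3569/81.81 = 0.004362 mg/L.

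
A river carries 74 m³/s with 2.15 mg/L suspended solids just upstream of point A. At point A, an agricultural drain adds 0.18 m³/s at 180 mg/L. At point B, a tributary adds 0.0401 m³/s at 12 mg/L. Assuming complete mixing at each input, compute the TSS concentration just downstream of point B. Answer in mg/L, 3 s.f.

After input A: C = (74·2.15 + 0.18·180) / 74.18 = 2.582 mg/L.
After input B: C = (74.18·2.582 + 0.0401·12) / 74.22 = 2.587 mg/L.

2.59 mg/L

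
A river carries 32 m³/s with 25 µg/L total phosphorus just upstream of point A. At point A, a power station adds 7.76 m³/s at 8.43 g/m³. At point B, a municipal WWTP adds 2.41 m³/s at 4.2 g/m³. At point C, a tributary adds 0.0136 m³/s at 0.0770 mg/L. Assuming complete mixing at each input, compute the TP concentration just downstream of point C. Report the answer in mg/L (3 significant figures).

1.81 mg/L

25 µg/L = 0.025 mg/L.
After input A: C = (32·0.025 + 7.76·8.43) / 39.76 = 1.665 mg/L.
After input B: C = (39.76·1.665 + 2.41·4.2) / 42.17 = 1.81 mg/L.
After input C: C = (42.17·1.81 + 0.0136·0.077) / 42.18 = 1.81 mg/L.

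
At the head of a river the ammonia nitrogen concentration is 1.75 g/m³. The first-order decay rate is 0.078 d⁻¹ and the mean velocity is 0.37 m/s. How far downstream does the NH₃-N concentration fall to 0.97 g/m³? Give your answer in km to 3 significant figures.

From C = C₀·e^(−kt), t = ln(C₀/C)/k = ln(1.75/0.97)/0.078 = 0.5901/0.078 = 7.565 d.
Distance = v·t = 0.37 m/s × 6.536e+05 s = 2.418e+05 m = 241.8 km.

242 km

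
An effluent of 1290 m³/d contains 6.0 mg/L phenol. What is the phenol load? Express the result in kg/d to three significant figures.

7.74 kg/d

1290 m³/d = 0.01493 m³/s.
Mass flux = Q·C = 0.01493 m³/s × 6 g/m³ = 0.08958 g/s.
= 0.08958 g/s × 86.4 = 7.74 kg/d.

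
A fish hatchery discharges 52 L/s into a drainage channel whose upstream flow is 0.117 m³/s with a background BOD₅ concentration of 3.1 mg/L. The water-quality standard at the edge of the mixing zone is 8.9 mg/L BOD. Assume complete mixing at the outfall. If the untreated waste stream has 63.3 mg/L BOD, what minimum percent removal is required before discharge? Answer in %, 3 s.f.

65.3 %

52 L/s = 0.052 m³/s.
Mass balance: 8.9·0.169 = 0.052·Cₑ + 0.117·3.1.
Cₑ = (1.504 − 0.3627) / 0.052 = 21.95 mg/L.
Required removal = 1 − 21.95/63.3 = 65.32 %.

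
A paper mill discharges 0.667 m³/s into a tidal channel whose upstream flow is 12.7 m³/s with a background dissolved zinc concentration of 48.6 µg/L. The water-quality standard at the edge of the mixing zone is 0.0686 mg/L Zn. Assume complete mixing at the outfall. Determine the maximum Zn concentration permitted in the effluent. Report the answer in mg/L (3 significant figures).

48.6 µg/L = 0.0486 mg/L.
Mass balance: 0.0686·13.37 = 0.667·Cₑ + 12.7·0.0486.
Cₑ = (0.917 − 0.6172) / 0.667 = 0.4494 mg/L.

0.449 mg/L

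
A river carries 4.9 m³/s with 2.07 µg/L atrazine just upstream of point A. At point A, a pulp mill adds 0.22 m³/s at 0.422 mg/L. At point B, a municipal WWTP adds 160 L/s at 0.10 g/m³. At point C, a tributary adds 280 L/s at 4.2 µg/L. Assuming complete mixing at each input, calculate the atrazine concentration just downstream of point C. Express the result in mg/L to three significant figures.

0.0216 mg/L

2.07 µg/L = 0.00207 mg/L.
After input A: C = (4.9·0.00207 + 0.22·0.422) / 5.12 = 0.02011 mg/L.
160 L/s = 0.16 m³/s.
After input B: C = (5.12·0.02011 + 0.16·0.1) / 5.28 = 0.02253 mg/L.
280 L/s = 0.28 m³/s.
4.2 µg/L = 0.0042 mg/L.
After input C: C = (5.28·0.02253 + 0.28·0.0042) / 5.56 = 0.02161 mg/L.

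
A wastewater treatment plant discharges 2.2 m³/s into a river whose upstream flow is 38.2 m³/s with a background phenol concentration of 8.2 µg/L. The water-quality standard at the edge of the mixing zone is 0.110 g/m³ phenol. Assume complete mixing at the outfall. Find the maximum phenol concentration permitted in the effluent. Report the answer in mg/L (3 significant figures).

8.2 µg/L = 0.0082 mg/L.
Mass balance: 0.11·40.4 = 2.2·Cₑ + 38.2·0.0082.
Cₑ = (4.444 − 0.3132) / 2.2 = 1.878 mg/L.

1.88 mg/L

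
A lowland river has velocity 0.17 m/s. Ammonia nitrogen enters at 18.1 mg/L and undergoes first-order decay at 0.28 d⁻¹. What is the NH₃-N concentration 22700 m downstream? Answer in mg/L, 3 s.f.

11.7 mg/L

Travel time t = 22700 m / 0.17 m/s = 2.27e+04/0.17 = 1.335e+05 s = 1.545 d.
First-order decay: C = 18.1·exp(−0.28·1.545) = 18.1·0.6487 = 11.74 mg/L.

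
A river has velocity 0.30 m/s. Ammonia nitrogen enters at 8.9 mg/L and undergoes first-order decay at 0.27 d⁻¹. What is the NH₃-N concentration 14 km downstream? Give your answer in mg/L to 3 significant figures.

Travel time t = 14 km / 0.30 m/s = 1.4e+04/0.30 = 4.667e+04 s = 0.5401 d.
First-order decay: C = 8.9·exp(−0.27·0.5401) = 8.9·0.8643 = 7.692 mg/L.

7.69 mg/L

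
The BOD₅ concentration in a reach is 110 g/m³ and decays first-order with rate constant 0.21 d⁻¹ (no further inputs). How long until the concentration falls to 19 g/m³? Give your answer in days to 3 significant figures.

8.36 d

t = ln(C₀/C)/k = ln(110/19)/0.21 = 1.756/0.21 = 8.362 d.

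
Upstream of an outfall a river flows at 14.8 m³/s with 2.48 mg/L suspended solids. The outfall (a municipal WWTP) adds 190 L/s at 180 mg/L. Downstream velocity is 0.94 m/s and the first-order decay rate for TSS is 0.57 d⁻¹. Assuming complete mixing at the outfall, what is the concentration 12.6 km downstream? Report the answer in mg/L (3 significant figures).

4.33 mg/L

190 L/s = 0.19 m³/s.
After complete mixing, C₀ = (0.19·180 + 14.8·2.48) / 14.99 = 4.73 mg/L.
Travel time t = 1.26e+04 m / 0.94 m/s = 1.34e+04 s = 0.1551 d.
C = 4.73·exp(−0.57·0.1551) = 4.73·0.9154 = 4.33 mg/L.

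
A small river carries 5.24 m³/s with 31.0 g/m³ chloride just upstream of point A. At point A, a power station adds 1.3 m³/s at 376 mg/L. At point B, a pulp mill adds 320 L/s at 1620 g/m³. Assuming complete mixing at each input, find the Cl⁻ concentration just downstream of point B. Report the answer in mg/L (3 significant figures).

171 mg/L

After input A: C = (5.24·31 + 1.3·376) / 6.54 = 99.58 mg/L.
320 L/s = 0.32 m³/s.
After input B: C = (6.54·99.58 + 0.32·1620) / 6.86 = 170.5 mg/L.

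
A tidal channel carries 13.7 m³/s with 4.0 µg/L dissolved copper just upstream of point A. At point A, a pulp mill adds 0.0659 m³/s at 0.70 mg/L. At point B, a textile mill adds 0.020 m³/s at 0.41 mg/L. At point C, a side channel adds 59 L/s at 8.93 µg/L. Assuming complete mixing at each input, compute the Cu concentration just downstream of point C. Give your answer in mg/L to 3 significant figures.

4.0 µg/L = 0.004 mg/L.
After input A: C = (13.7·0.004 + 0.0659·0.7) / 13.77 = 0.007332 mg/L.
After input B: C = (13.77·0.007332 + 0.02·0.41) / 13.79 = 0.007916 mg/L.
59 L/s = 0.059 m³/s.
8.93 µg/L = 0.00893 mg/L.
After input C: C = (13.79·0.007916 + 0.059·0.00893) / 13.84 = 0.00792 mg/L.

0.00792 mg/L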